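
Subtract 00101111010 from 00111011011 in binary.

Method 1 - Direct subtraction (column by column from the right: bit − bit − borrow-in; if negative, add 2 and borrow 1 from the next column):
borrow: 00011000000
        00111011011
-       00101111010
-------------------
        00001100001

Method 2 - Add two's complement:
Two's complement of 00101111010: invert → 11010000101, add 1 → 11010000110
  00111011011
+ 11010000110
-------------
 100001100001  (end carry out of the top bit = 1)
Discarding the end carry: 00001100001
Decimal check:
  00111011011 = 256 + 128 + 64 + 16 + 8 + 2 + 1 = 475
  00101111010 = 256 + 64 + 32 + 16 + 8 + 2 = 378
  475 - 378 = 97, and 00001100001 = 64 + 32 + 1 = 97 ✓



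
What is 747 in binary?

Using repeated division by 2:
747 ÷ 2 = 373 remainder 1
373 ÷ 2 = 186 remainder 1
186 ÷ 2 = 93 remainder 0
93 ÷ 2 = 46 remainder 1
46 ÷ 2 = 23 remainder 0
23 ÷ 2 = 11 remainder 1
11 ÷ 2 = 5 remainder 1
5 ÷ 2 = 2 remainder 1
2 ÷ 2 = 1 remainder 0
1 ÷ 2 = 0 remainder 1
Reading remainders bottom to top: 1011101011



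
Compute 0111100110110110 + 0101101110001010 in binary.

Add column by column from the right: bit + bit + carry-in; write the sum mod 2, carry 1 when the sum is 2 or 3.
carry:  1111011101111100
        0111100110110110
+       0101101110001010
------------------------
       01101010101000000
(the carry out of the leftmost column, 0, becomes the leading bit)
Decimal check:
  0111100110110110 = 16384 + 8192 + 4096 + 2048 + 256 + 128 + 32 + 16 + 4 + 2 = 31158
  0101101110001010 = 16384 + 4096 + 2048 + 512 + 256 + 128 + 8 + 2 = 23434
  31158 + 23434 = 54592, and 01101010101000000 = 32768 + 16384 + 4096 + 1024 + 256 + 64 = 54592 ✓



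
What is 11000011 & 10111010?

AND: 1 only when both bits are 1
  11000011
& 10111010
----------
  10000010
Decimal: 195 & 186 = 130



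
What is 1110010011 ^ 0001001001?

XOR: 1 when bits differ
  1110010011
^ 0001001001
------------
  1111011010
Decimal: 915 ^ 73 = 986



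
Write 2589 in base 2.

Using repeated division by 2:
2589 ÷ 2 = 1294 remainder 1
1294 ÷ 2 = 647 remainder 0
647 ÷ 2 = 323 remainder 1
323 ÷ 2 = 161 remainder 1
161 ÷ 2 = 80 remainder 1
80 ÷ 2 = 40 remainder 0
40 ÷ 2 = 20 remainder 0
20 ÷ 2 = 10 remainder 0
10 ÷ 2 = 5 remainder 0
5 ÷ 2 = 2 remainder 1
2 ÷ 2 = 1 remainder 0
1 ÷ 2 = 0 remainder 1
Reading remainders bottom to top: 101000011101



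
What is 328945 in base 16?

Using repeated division by 16 (digits 10–15 are A–F):
328945 ÷ 16 = 20559 remainder 1
20559 ÷ 16 = 1284 remainder 15 (F)
1284 ÷ 16 = 80 remainder 4
80 ÷ 16 = 5 remainder 0
5 ÷ 16 = 0 remainder 5
Reading remainders bottom to top: 504F1



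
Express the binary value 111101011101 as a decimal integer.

Sum of powers of 2 for each 1-bit:
2^0 + 2^2 + 2^3 + 2^4 + 2^6 + 2^8 + 2^9 + 2^10 + 2^11
= 1 + 4 + 8 + 16 + 64 + 256 + 512 + 1024 + 2048
= 3933



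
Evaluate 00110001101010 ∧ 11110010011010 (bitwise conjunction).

AND: 1 only when both bits are 1
  00110001101010
& 11110010011010
----------------
  00110000001010
Decimal: 3178 & 15514 = 3082



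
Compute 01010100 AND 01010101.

AND: 1 only when both bits are 1
  01010100
& 01010101
----------
  01010100
Decimal: 84 & 85 = 84



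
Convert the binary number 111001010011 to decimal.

Sum of powers of 2 for each 1-bit:
2^0 + 2^1 + 2^4 + 2^6 + 2^9 + 2^10 + 2^11
= 1 + 2 + 16 + 64 + 512 + 1024 + 2048
= 3667



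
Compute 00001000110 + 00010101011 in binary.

Add column by column from the right: bit + bit + carry-in; write the sum mod 2, carry 1 when the sum is 2 or 3.
carry:  00000011100
        00001000110
+       00010101011
-------------------
       000011110001
(the carry out of the leftmost column, 0, becomes the leading bit)
Decimal check:
  00001000110 = 64 + 4 + 2 = 70
  00010101011 = 128 + 32 + 8 + 2 + 1 = 171
  70 + 171 = 241, and 000011110001 = 128 + 64 + 32 + 16 + 1 = 241 ✓



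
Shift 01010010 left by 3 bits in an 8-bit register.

Original: 01010010 (decimal 82)
Shift left by 3 positions
Append 3 zeros on the right and drop the 3 high bits that overflow the 8-bit width
Result: 10010000 (decimal 144)
Equivalent: 82 << 3 = 82 × 2^3 = 656, truncated to 8 bits = 144



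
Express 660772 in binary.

Using repeated division by 2:
660772 ÷ 2 = 330386 remainder 0
330386 ÷ 2 = 165193 remainder 0
165193 ÷ 2 = 82596 remainder 1
82596 ÷ 2 = 41298 remainder 0
41298 ÷ 2 = 20649 remainder 0
20649 ÷ 2 = 10324 remainder 1
10324 ÷ 2 = 5162 remainder 0
5162 ÷ 2 = 2581 remainder 0
2581 ÷ 2 = 1290 remainder 1
1290 ÷ 2 = 645 remainder 0
645 ÷ 2 = 322 remainder 1
322 ÷ 2 = 161 remainder 0
161 ÷ 2 = 80 remainder 1
80 ÷ 2 = 40 remainder 0
40 ÷ 2 = 20 remainder 0
20 ÷ 2 = 10 remainder 0
10 ÷ 2 = 5 remainder 0
5 ÷ 2 = 2 remainder 1
2 ÷ 2 = 1 remainder 0
1 ÷ 2 = 0 remainder 1
Reading remainders bottom to top: 10100001010100100100



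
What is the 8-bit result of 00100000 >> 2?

Original: 00100000 (decimal 32)
Shift right by 2 positions
Drop the 2 low bits; fill with zeros on the left
Result: 00001000 (decimal 8)
Equivalent: 32 >> 2 = 32 ÷ 2^2 = 8



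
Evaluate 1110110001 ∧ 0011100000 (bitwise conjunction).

AND: 1 only when both bits are 1
  1110110001
& 0011100000
------------
  0010100000
Decimal: 945 & 224 = 160



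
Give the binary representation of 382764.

Using repeated division by 2:
382764 ÷ 2 = 191382 remainder 0
191382 ÷ 2 = 95691 remainder 0
95691 ÷ 2 = 47845 remainder 1
47845 ÷ 2 = 23922 remainder 1
23922 ÷ 2 = 11961 remainder 0
11961 ÷ 2 = 5980 remainder 1
5980 ÷ 2 = 2990 remainder 0
2990 ÷ 2 = 1495 remainder 0
1495 ÷ 2 = 747 remainder 1
747 ÷ 2 = 373 remainder 1
373 ÷ 2 = 186 remainder 1
186 ÷ 2 = 93 remainder 0
93 ÷ 2 = 46 remainder 1
46 ÷ 2 = 23 remainder 0
23 ÷ 2 = 11 remainder 1
11 ÷ 2 = 5 remainder 1
5 ÷ 2 = 2 remainder 1
2 ÷ 2 = 1 remainder 0
1 ÷ 2 = 0 remainder 1
Reading remainders bottom to top: 1011101011100101100



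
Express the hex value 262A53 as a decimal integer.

Expand by place value (powers of 16):
Digit values: A = 10
262A53 = 2 × 16^5 + 6 × 16^4 + 2 × 16^3 + 10 × 16^2 + 5 × 16^1 + 3 × 16^0
= 2 × 1048576 + 6 × 65536 + 2 × 4096 + 10 × 256 + 5 × 16 + 3 × 1
= 2097152 + 393216 + 8192 + 2560 + 80 + 3
= 2501203



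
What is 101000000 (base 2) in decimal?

Sum of powers of 2 for each 1-bit:
2^6 + 2^8
= 64 + 256
= 320



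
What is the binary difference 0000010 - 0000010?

Method 1 - Direct subtraction (column by column from the right: bit − bit − borrow-in; if negative, add 2 and borrow 1 from the next column):
borrow: 0000000
        0000010
-       0000010
---------------
        0000000

Method 2 - Add two's complement:
Two's complement of 0000010: invert → 1111101, add 1 → 1111110
  0000010
+ 1111110
---------
 10000000  (end carry out of the top bit = 1)
Discarding the end carry: 0000000
Decimal check:
  0000010 = 2
  0000010 = 2
  2 - 2 = 0, and 0000000 = 0 ✓



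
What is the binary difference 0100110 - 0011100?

Method 1 - Direct subtraction (column by column from the right: bit − bit − borrow-in; if negative, add 2 and borrow 1 from the next column):
borrow: 0110000
        0100110
-       0011100
---------------
        0001010

Method 2 - Add two's complement:
Two's complement of 0011100: invert → 1100011, add 1 → 1100100
  0100110
+ 1100100
---------
 10001010  (end carry out of the top bit = 1)
Discarding the end carry: 0001010
Decimal check:
  0100110 = 32 + 4 + 2 = 38
  0011100 = 16 + 8 + 4 = 28
  38 - 28 = 10, and 0001010 = 8 + 2 = 10 ✓



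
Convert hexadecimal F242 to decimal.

Expand by place value (powers of 16):
Digit values: F = 15
F242 = 15 × 16^3 + 2 × 16^2 + 4 × 16^1 + 2 × 16^0
= 15 × 4096 + 2 × 256 + 4 × 16 + 2 × 1
= 61440 + 512 + 64 + 2
= 62018



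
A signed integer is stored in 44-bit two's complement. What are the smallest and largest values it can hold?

For 44-bit two's complement:
Minimum: -2^43 = -8796093022208
Maximum: 2^43 - 1 = 8796093022207



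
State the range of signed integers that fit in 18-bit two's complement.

For 18-bit two's complement:
Minimum: -2^17 = -131072
Maximum: 2^17 - 1 = 131071



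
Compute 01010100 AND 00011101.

AND: 1 only when both bits are 1
  01010100
& 00011101
----------
  00010100
Decimal: 84 & 29 = 20



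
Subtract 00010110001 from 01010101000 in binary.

Method 1 - Direct subtraction (column by column from the right: bit − bit − borrow-in; if negative, add 2 and borrow 1 from the next column):
borrow: 01111101110
        01010101000
-       00010110001
-------------------
        00111110111

Method 2 - Add two's complement:
Two's complement of 00010110001: invert → 11101001110, add 1 → 11101001111
  01010101000
+ 11101001111
-------------
 100111110111  (end carry out of the top bit = 1)
Discarding the end carry: 00111110111
Decimal check:
  01010101000 = 512 + 128 + 32 + 8 = 680
  00010110001 = 128 + 32 + 16 + 1 = 177
  680 - 177 = 503, and 00111110111 = 256 + 128 + 64 + 32 + 16 + 4 + 2 + 1 = 503 ✓



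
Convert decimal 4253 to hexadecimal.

Using repeated division by 16 (digits 10–15 are A–F):
4253 ÷ 16 = 265 remainder 13 (D)
265 ÷ 16 = 16 remainder 9
16 ÷ 16 = 1 remainder 0
1 ÷ 16 = 0 remainder 1
Reading remainders bottom to top: 109D



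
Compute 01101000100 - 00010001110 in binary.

Method 1 - Direct subtraction (column by column from the right: bit − bit − borrow-in; if negative, add 2 and borrow 1 from the next column):
borrow: 00101111100
        01101000100
-       00010001110
-------------------
        01010110110

Method 2 - Add two's complement:
Two's complement of 00010001110: invert → 11101110001, add 1 → 11101110010
  01101000100
+ 11101110010
-------------
 101010110110  (end carry out of the top bit = 1)
Discarding the end carry: 01010110110
Decimal check:
  01101000100 = 512 + 256 + 64 + 4 = 836
  00010001110 = 128 + 8 + 4 + 2 = 142
  836 - 142 = 694, and 01010110110 = 512 + 128 + 32 + 16 + 4 + 2 = 694 ✓



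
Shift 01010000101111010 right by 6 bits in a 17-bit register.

Original: 01010000101111010 (decimal 41338)
Shift right by 6 positions
Drop the 6 low bits; fill with zeros on the left
Result: 00000001010000101 (decimal 645)
Equivalent: 41338 >> 6 = 41338 ÷ 2^6 = 645



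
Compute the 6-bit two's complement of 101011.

Original (sign bit 1, negative): 101011
Step 1 - Invert all bits: 010100
Step 2 - Add 1: 010101
Verification: 101011 + 010101 = 1000000; discarding the end carry (carry out of the top bit) leaves the 6-bit value 000000, as required for x + (-x)



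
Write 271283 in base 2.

Using repeated division by 2:
271283 ÷ 2 = 135641 remainder 1
135641 ÷ 2 = 67820 remainder 1
67820 ÷ 2 = 33910 remainder 0
33910 ÷ 2 = 16955 remainder 0
16955 ÷ 2 = 8477 remainder 1
8477 ÷ 2 = 4238 remainder 1
4238 ÷ 2 = 2119 remainder 0
2119 ÷ 2 = 1059 remainder 1
1059 ÷ 2 = 529 remainder 1
529 ÷ 2 = 264 remainder 1
264 ÷ 2 = 132 remainder 0
132 ÷ 2 = 66 remainder 0
66 ÷ 2 = 33 remainder 0
33 ÷ 2 = 16 remainder 1
16 ÷ 2 = 8 remainder 0
8 ÷ 2 = 4 remainder 0
4 ÷ 2 = 2 remainder 0
2 ÷ 2 = 1 remainder 0
1 ÷ 2 = 0 remainder 1
Reading remainders bottom to top: 1000010001110110011



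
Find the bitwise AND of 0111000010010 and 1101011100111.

AND: 1 only when both bits are 1
  0111000010010
& 1101011100111
---------------
  0101000000010
Decimal: 3602 & 6887 = 2562



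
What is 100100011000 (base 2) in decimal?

Sum of powers of 2 for each 1-bit:
2^3 + 2^4 + 2^8 + 2^11
= 8 + 16 + 256 + 2048
= 2328



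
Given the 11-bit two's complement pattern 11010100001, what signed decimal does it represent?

Binary: 11010100001
Sign bit: 1 (negative)
Invert: 00101011110
Add 1:  00101011111
Magnitude: 00101011111 = 256 + 64 + 16 + 8 + 4 + 2 + 1 = 351
Value: -351



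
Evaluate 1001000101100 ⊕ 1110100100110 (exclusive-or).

XOR: 1 when bits differ
  1001000101100
^ 1110100100110
---------------
  0111100001010
Decimal: 4652 ^ 7462 = 3850



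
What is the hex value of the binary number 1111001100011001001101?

Group into 4-bit nibbles from right:
  0011 = 3
  1100 = C
  1100 = C
  0110 = 6
  0100 = 4
  1101 = D
Result: 3CC64D



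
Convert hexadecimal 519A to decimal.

Expand by place value (powers of 16):
Digit values: A = 10
519A = 5 × 16^3 + 1 × 16^2 + 9 × 16^1 + 10 × 16^0
= 5 × 4096 + 1 × 256 + 9 × 16 + 10 × 1
= 20480 + 256 + 144 + 10
= 20890



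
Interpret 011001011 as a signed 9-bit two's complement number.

Binary: 011001011
Sign bit: 0 (non-negative)
Read directly as an unsigned value:
011001011 = 128 + 64 + 8 + 2 + 1 = 203
Value: 203



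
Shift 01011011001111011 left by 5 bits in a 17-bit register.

Original: 01011011001111011 (decimal 46715)
Shift left by 5 positions
Append 5 zeros on the right and drop the 5 high bits that overflow the 17-bit width
Result: 01100111101100000 (decimal 53088)
Equivalent: 46715 << 5 = 46715 × 2^5 = 1494880, truncated to 17 bits = 53088



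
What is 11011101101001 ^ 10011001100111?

XOR: 1 when bits differ
  11011101101001
^ 10011001100111
----------------
  01000100001110
Decimal: 14185 ^ 9831 = 4366



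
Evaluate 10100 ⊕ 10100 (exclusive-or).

XOR: 1 when bits differ
  10100
^ 10100
-------
  00000
Decimal: 20 ^ 20 = 0



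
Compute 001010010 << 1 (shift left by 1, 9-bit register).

Original: 001010010 (decimal 82)
Shift left by 1 position
Append 1 zero on the right
Result: 010100100 (decimal 164)
Equivalent: 82 << 1 = 82 × 2^1 = 164



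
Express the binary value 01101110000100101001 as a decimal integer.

Sum of powers of 2 for each 1-bit:
2^0 + 2^3 + 2^5 + 2^8 + 2^13 + 2^14 + 2^15 + 2^17 + 2^18
= 1 + 8 + 32 + 256 + 8192 + 16384 + 32768 + 131072 + 262144
= 450857



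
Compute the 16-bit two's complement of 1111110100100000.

Original (sign bit 1, negative): 1111110100100000
Step 1 - Invert all bits: 0000001011011111
Step 2 - Add 1: 0000001011100000
Verification: 1111110100100000 + 0000001011100000 = 10000000000000000; discarding the end carry (carry out of the top bit) leaves the 16-bit value 0000000000000000, as required for x + (-x)



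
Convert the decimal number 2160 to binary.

Using repeated division by 2:
2160 ÷ 2 = 1080 remainder 0
1080 ÷ 2 = 540 remainder 0
540 ÷ 2 = 270 remainder 0
270 ÷ 2 = 135 remainder 0
135 ÷ 2 = 67 remainder 1
67 ÷ 2 = 33 remainder 1
33 ÷ 2 = 16 remainder 1
16 ÷ 2 = 8 remainder 0
8 ÷ 2 = 4 remainder 0
4 ÷ 2 = 2 remainder 0
2 ÷ 2 = 1 remainder 0
1 ÷ 2 = 0 remainder 1
Reading remainders bottom to top: 100001110000



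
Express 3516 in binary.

Using repeated division by 2:
3516 ÷ 2 = 1758 remainder 0
1758 ÷ 2 = 879 remainder 0
879 ÷ 2 = 439 remainder 1
439 ÷ 2 = 219 remainder 1
219 ÷ 2 = 109 remainder 1
109 ÷ 2 = 54 remainder 1
54 ÷ 2 = 27 remainder 0
27 ÷ 2 = 13 remainder 1
13 ÷ 2 = 6 remainder 1
6 ÷ 2 = 3 remainder 0
3 ÷ 2 = 1 remainder 1
1 ÷ 2 = 0 remainder 1
Reading remainders bottom to top: 110110111100



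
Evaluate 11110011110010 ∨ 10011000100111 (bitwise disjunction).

OR: 1 when either bit is 1
  11110011110010
| 10011000100111
----------------
  11111011110111
Decimal: 15602 | 9767 = 16119



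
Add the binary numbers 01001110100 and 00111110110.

Add column by column from the right: bit + bit + carry-in; write the sum mod 2, carry 1 when the sum is 2 or 3.
carry:  11111101000
        01001110100
+       00111110110
-------------------
       010001101010
(the carry out of the leftmost column, 0, becomes the leading bit)
Decimal check:
  01001110100 = 512 + 64 + 32 + 16 + 4 = 628
  00111110110 = 256 + 128 + 64 + 32 + 16 + 4 + 2 = 502
  628 + 502 = 1130, and 010001101010 = 1024 + 64 + 32 + 8 + 2 = 1130 ✓



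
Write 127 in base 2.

Using repeated division by 2:
127 ÷ 2 = 63 remainder 1
63 ÷ 2 = 31 remainder 1
31 ÷ 2 = 15 remainder 1
15 ÷ 2 = 7 remainder 1
7 ÷ 2 = 3 remainder 1
3 ÷ 2 = 1 remainder 1
1 ÷ 2 = 0 remainder 1
Reading remainders bottom to top: 1111111



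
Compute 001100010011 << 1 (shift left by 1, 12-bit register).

Original: 001100010011 (decimal 787)
Shift left by 1 position
Append 1 zero on the right
Result: 011000100110 (decimal 1574)
Equivalent: 787 << 1 = 787 × 2^1 = 1574



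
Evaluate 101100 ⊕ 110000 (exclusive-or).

XOR: 1 when bits differ
  101100
^ 110000
--------
  011100
Decimal: 44 ^ 48 = 28



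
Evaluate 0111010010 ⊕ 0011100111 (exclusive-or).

XOR: 1 when bits differ
  0111010010
^ 0011100111
------------
  0100110101
Decimal: 466 ^ 231 = 309



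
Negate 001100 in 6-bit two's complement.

Original: 001100
Step 1 - Invert all bits: 110011
Step 2 - Add 1: 110100
Verification: 001100 + 110100 = 1000000; discarding the end carry (carry out of the top bit) leaves the 6-bit value 000000, as required for x + (-x)



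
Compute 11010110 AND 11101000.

AND: 1 only when both bits are 1
  11010110
& 11101000
----------
  11000000
Decimal: 214 & 232 = 192



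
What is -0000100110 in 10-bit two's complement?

Original: 0000100110
Step 1 - Invert all bits: 1111011001
Step 2 - Add 1: 1111011010
Verification: 0000100110 + 1111011010 = 10000000000; discarding the end carry (carry out of the top bit) leaves the 10-bit value 0000000000, as required for x + (-x)



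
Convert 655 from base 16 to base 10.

Expand by place value (powers of 16):
655 = 6 × 16^2 + 5 × 16^1 + 5 × 16^0
= 6 × 256 + 5 × 16 + 5 × 1
= 1536 + 80 + 5
= 1621



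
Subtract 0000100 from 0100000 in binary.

Method 1 - Direct subtraction (column by column from the right: bit − bit − borrow-in; if negative, add 2 and borrow 1 from the next column):
borrow: 0111000
        0100000
-       0000100
---------------
        0011100

Method 2 - Add two's complement:
Two's complement of 0000100: invert → 1111011, add 1 → 1111100
  0100000
+ 1111100
---------
 10011100  (end carry out of the top bit = 1)
Discarding the end carry: 0011100
Decimal check:
  0100000 = 32
  0000100 = 4
  32 - 4 = 28, and 0011100 = 16 + 8 + 4 = 28 ✓



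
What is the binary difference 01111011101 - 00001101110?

Method 1 - Direct subtraction (column by column from the right: bit − bit − borrow-in; if negative, add 2 and borrow 1 from the next column):
borrow: 00011011100
        01111011101
-       00001101110
-------------------
        01101101111

Method 2 - Add two's complement:
Two's complement of 00001101110: invert → 11110010001, add 1 → 11110010010
  01111011101
+ 11110010010
-------------
 101101101111  (end carry out of the top bit = 1)
Discarding the end carry: 01101101111
Decimal check:
  01111011101 = 512 + 256 + 128 + 64 + 16 + 8 + 4 + 1 = 989
  00001101110 = 64 + 32 + 8 + 4 + 2 = 110
  989 - 110 = 879, and 01101101111 = 512 + 256 + 64 + 32 + 8 + 4 + 2 + 1 = 879 ✓



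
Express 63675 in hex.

Using repeated division by 16 (digits 10–15 are A–F):
63675 ÷ 16 = 3979 remainder 11 (B)
3979 ÷ 16 = 248 remainder 11 (B)
248 ÷ 16 = 15 remainder 8
15 ÷ 16 = 0 remainder 15 (F)
Reading remainders bottom to top: F8BB



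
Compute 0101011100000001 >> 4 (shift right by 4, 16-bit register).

Original: 0101011100000001 (decimal 22273)
Shift right by 4 positions
Drop the 4 low bits; fill with zeros on the left
Result: 0000010101110000 (decimal 1392)
Equivalent: 22273 >> 4 = 22273 ÷ 2^4 = 1392



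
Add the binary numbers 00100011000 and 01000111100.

Add column by column from the right: bit + bit + carry-in; write the sum mod 2, carry 1 when the sum is 2 or 3.
carry:  00001110000
        00100011000
+       01000111100
-------------------
       001101010100
(the carry out of the leftmost column, 0, becomes the leading bit)
Decimal check:
  00100011000 = 256 + 16 + 8 = 280
  01000111100 = 512 + 32 + 16 + 8 + 4 = 572
  280 + 572 = 852, and 001101010100 = 512 + 256 + 64 + 16 + 4 = 852 ✓



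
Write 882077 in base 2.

Using repeated division by 2:
882077 ÷ 2 = 441038 remainder 1
441038 ÷ 2 = 220519 remainder 0
220519 ÷ 2 = 110259 remainder 1
110259 ÷ 2 = 55129 remainder 1
55129 ÷ 2 = 27564 remainder 1
27564 ÷ 2 = 13782 remainder 0
13782 ÷ 2 = 6891 remainder 0
6891 ÷ 2 = 3445 remainder 1
3445 ÷ 2 = 1722 remainder 1
1722 ÷ 2 = 861 remainder 0
861 ÷ 2 = 430 remainder 1
430 ÷ 2 = 215 remainder 0
215 ÷ 2 = 107 remainder 1
107 ÷ 2 = 53 remainder 1
53 ÷ 2 = 26 remainder 1
26 ÷ 2 = 13 remainder 0
13 ÷ 2 = 6 remainder 1
6 ÷ 2 = 3 remainder 0
3 ÷ 2 = 1 remainder 1
1 ÷ 2 = 0 remainder 1
Reading remainders bottom to top: 11010111010110011101



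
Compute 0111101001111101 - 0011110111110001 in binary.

Method 1 - Direct subtraction (column by column from the right: bit − bit − borrow-in; if negative, add 2 and borrow 1 from the next column):
borrow: 0111101100000000
        0111101001111101
-       0011110111110001
------------------------
        0011110010001100

Method 2 - Add two's complement:
Two's complement of 0011110111110001: invert → 1100001000001110, add 1 → 1100001000001111
  0111101001111101
+ 1100001000001111
------------------
 10011110010001100  (end carry out of the top bit = 1)
Discarding the end carry: 0011110010001100
Decimal check:
  0111101001111101 = 16384 + 8192 + 4096 + 2048 + 512 + 64 + 32 + 16 + 8 + 4 + 1 = 31357
  0011110111110001 = 8192 + 4096 + 2048 + 1024 + 256 + 128 + 64 + 32 + 16 + 1 = 15857
  31357 - 15857 = 15500, and 0011110010001100 = 8192 + 4096 + 2048 + 1024 + 128 + 8 + 4 = 15500 ✓



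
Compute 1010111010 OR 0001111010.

OR: 1 when either bit is 1
  1010111010
| 0001111010
------------
  1011111010
Decimal: 698 | 122 = 762



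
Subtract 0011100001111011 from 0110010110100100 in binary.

Method 1 - Direct subtraction (column by column from the right: bit − bit − borrow-in; if negative, add 2 and borrow 1 from the next column):
borrow: 0111000011110110
        0110010110100100
-       0011100001111011
------------------------
        0010110100101001

Method 2 - Add two's complement:
Two's complement of 0011100001111011: invert → 1100011110000100, add 1 → 1100011110000101
  0110010110100100
+ 1100011110000101
------------------
 10010110100101001  (end carry out of the top bit = 1)
Discarding the end carry: 0010110100101001
Decimal check:
  0110010110100100 = 16384 + 8192 + 1024 + 256 + 128 + 32 + 4 = 26020
  0011100001111011 = 8192 + 4096 + 2048 + 64 + 32 + 16 + 8 + 2 + 1 = 14459
  26020 - 14459 = 11561, and 0010110100101001 = 8192 + 2048 + 1024 + 256 + 32 + 8 + 1 = 11561 ✓



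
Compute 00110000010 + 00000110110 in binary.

Add column by column from the right: bit + bit + carry-in; write the sum mod 2, carry 1 when the sum is 2 or 3.
carry:  00000001100
        00110000010
+       00000110110
-------------------
       000110111000
(the carry out of the leftmost column, 0, becomes the leading bit)
Decimal check:
  00110000010 = 256 + 128 + 2 = 386
  00000110110 = 32 + 16 + 4 + 2 = 54
  386 + 54 = 440, and 000110111000 = 256 + 128 + 32 + 16 + 8 = 440 ✓



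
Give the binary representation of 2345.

Using repeated division by 2:
2345 ÷ 2 = 1172 remainder 1
1172 ÷ 2 = 586 remainder 0
586 ÷ 2 = 293 remainder 0
293 ÷ 2 = 146 remainder 1
146 ÷ 2 = 73 remainder 0
73 ÷ 2 = 36 remainder 1
36 ÷ 2 = 18 remainder 0
18 ÷ 2 = 9 remainder 0
9 ÷ 2 = 4 remainder 1
4 ÷ 2 = 2 remainder 0
2 ÷ 2 = 1 remainder 0
1 ÷ 2 = 0 remainder 1
Reading remainders bottom to top: 100100101001



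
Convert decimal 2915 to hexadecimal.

Using repeated division by 16 (digits 10–15 are A–F):
2915 ÷ 16 = 182 remainder 3
182 ÷ 16 = 11 remainder 6
11 ÷ 16 = 0 remainder 11 (B)
Reading remainders bottom to top: B63



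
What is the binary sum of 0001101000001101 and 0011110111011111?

Add column by column from the right: bit + bit + carry-in; write the sum mod 2, carry 1 when the sum is 2 or 3.
carry:  0111000000111110
        0001101000001101
+       0011110111011111
------------------------
       00101011111101100
(the carry out of the leftmost column, 0, becomes the leading bit)
Decimal check:
  0001101000001101 = 4096 + 2048 + 512 + 8 + 4 + 1 = 6669
  0011110111011111 = 8192 + 4096 + 2048 + 1024 + 256 + 128 + 64 + 16 + 8 + 4 + 2 + 1 = 15839
  6669 + 15839 = 22508, and 00101011111101100 = 16384 + 4096 + 1024 + 512 + 256 + 128 + 64 + 32 + 8 + 4 = 22508 ✓



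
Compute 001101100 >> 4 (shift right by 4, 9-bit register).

Original: 001101100 (decimal 108)
Shift right by 4 positions
Drop the 4 low bits; fill with zeros on the left
Result: 000000110 (decimal 6)
Equivalent: 108 >> 4 = 108 ÷ 2^4 = 6



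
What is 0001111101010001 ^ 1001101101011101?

XOR: 1 when bits differ
  0001111101010001
^ 1001101101011101
------------------
  1000010000001100
Decimal: 8017 ^ 39773 = 33804



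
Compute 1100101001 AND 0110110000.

AND: 1 only when both bits are 1
  1100101001
& 0110110000
------------
  0100100000
Decimal: 809 & 432 = 288



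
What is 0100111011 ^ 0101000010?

XOR: 1 when bits differ
  0100111011
^ 0101000010
------------
  0001111001
Decimal: 315 ^ 322 = 121



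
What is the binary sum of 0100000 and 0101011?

Add column by column from the right: bit + bit + carry-in; write the sum mod 2, carry 1 when the sum is 2 or 3.
carry:  1000000
        0100000
+       0101011
---------------
       01001011
(the carry out of the leftmost column, 0, becomes the leading bit)
Decimal check:
  0100000 = 32
  0101011 = 32 + 8 + 2 + 1 = 43
  32 + 43 = 75, and 01001011 = 64 + 8 + 2 + 1 = 75 ✓



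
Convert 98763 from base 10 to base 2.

Using repeated division by 2:
98763 ÷ 2 = 49381 remainder 1
49381 ÷ 2 = 24690 remainder 1
24690 ÷ 2 = 12345 remainder 0
12345 ÷ 2 = 6172 remainder 1
6172 ÷ 2 = 3086 remainder 0
3086 ÷ 2 = 1543 remainder 0
1543 ÷ 2 = 771 remainder 1
771 ÷ 2 = 385 remainder 1
385 ÷ 2 = 192 remainder 1
192 ÷ 2 = 96 remainder 0
96 ÷ 2 = 48 remainder 0
48 ÷ 2 = 24 remainder 0
24 ÷ 2 = 12 remainder 0
12 ÷ 2 = 6 remainder 0
6 ÷ 2 = 3 remainder 0
3 ÷ 2 = 1 remainder 1
1 ÷ 2 = 0 remainder 1
Reading remainders bottom to top: 11000000111001011



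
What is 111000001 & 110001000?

AND: 1 only when both bits are 1
  111000001
& 110001000
-----------
  110000000
Decimal: 449 & 392 = 384



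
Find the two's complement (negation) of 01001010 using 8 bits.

Original: 01001010
Step 1 - Invert all bits: 10110101
Step 2 - Add 1: 10110110
Verification: 01001010 + 10110110 = 100000000; discarding the end carry (carry out of the top bit) leaves the 8-bit value 00000000, as required for x + (-x)



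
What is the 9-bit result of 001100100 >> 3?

Original: 001100100 (decimal 100)
Shift right by 3 positions
Drop the 3 low bits; fill with zeros on the left
Result: 000001100 (decimal 12)
Equivalent: 100 >> 3 = 100 ÷ 2^3 = 12



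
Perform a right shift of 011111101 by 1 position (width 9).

Original: 011111101 (decimal 253)
Shift right by 1 position
Drop the 1 low bit; fill with zero on the left
Result: 001111110 (decimal 126)
Equivalent: 253 >> 1 = 253 ÷ 2^1 = 126



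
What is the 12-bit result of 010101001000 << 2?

Original: 010101001000 (decimal 1352)
Shift left by 2 positions
Append 2 zeros on the right and drop the 2 high bits that overflow the 12-bit width
Result: 010100100000 (decimal 1312)
Equivalent: 1352 << 2 = 1352 × 2^2 = 5408, truncated to 12 bits = 1312



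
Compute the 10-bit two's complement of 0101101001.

Original: 0101101001
Step 1 - Invert all bits: 1010010110
Step 2 - Add 1: 1010010111
Verification: 0101101001 + 1010010111 = 10000000000; discarding the end carry (carry out of the top bit) leaves the 10-bit value 0000000000, as required for x + (-x)



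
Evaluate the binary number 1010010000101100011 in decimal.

Sum of powers of 2 for each 1-bit:
2^0 + 2^1 + 2^5 + 2^6 + 2^8 + 2^13 + 2^16 + 2^18
= 1 + 2 + 32 + 64 + 256 + 8192 + 65536 + 262144
= 336227



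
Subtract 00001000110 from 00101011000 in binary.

Method 1 - Direct subtraction (column by column from the right: bit − bit − borrow-in; if negative, add 2 and borrow 1 from the next column):
borrow: 00000001100
        00101011000
-       00001000110
-------------------
        00100010010

Method 2 - Add two's complement:
Two's complement of 00001000110: invert → 11110111001, add 1 → 11110111010
  00101011000
+ 11110111010
-------------
 100100010010  (end carry out of the top bit = 1)
Discarding the end carry: 00100010010
Decimal check:
  00101011000 = 256 + 64 + 16 + 8 = 344
  00001000110 = 64 + 4 + 2 = 70
  344 - 70 = 274, and 00100010010 = 256 + 16 + 2 = 274 ✓



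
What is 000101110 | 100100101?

OR: 1 when either bit is 1
  000101110
| 100100101
-----------
  100101111
Decimal: 46 | 293 = 303



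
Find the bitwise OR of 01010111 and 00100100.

OR: 1 when either bit is 1
  01010111
| 00100100
----------
  01110111
Decimal: 87 | 36 = 119



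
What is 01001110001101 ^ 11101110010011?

XOR: 1 when bits differ
  01001110001101
^ 11101110010011
----------------
  10100000011110
Decimal: 5005 ^ 15251 = 10270



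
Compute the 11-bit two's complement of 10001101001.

Original (sign bit 1, negative): 10001101001
Step 1 - Invert all bits: 01110010110
Step 2 - Add 1: 01110010111
Verification: 10001101001 + 01110010111 = 100000000000; discarding the end carry (carry out of the top bit) leaves the 11-bit value 00000000000, as required for x + (-x)



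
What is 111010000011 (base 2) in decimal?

Sum of powers of 2 for each 1-bit:
2^0 + 2^1 + 2^7 + 2^9 + 2^10 + 2^11
= 1 + 2 + 128 + 512 + 1024 + 2048
= 3715



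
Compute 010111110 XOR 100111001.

XOR: 1 when bits differ
  010111110
^ 100111001
-----------
  110000111
Decimal: 190 ^ 313 = 391



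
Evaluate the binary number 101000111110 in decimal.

Sum of powers of 2 for each 1-bit:
2^1 + 2^2 + 2^3 + 2^4 + 2^5 + 2^9 + 2^11
= 2 + 4 + 8 + 16 + 32 + 512 + 2048
= 2622



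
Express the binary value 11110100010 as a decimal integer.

Sum of powers of 2 for each 1-bit:
2^1 + 2^5 + 2^7 + 2^8 + 2^9 + 2^10
= 2 + 32 + 128 + 256 + 512 + 1024
= 1954



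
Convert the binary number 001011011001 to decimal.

Sum of powers of 2 for each 1-bit:
2^0 + 2^3 + 2^4 + 2^6 + 2^7 + 2^9
= 1 + 8 + 16 + 64 + 128 + 512
= 729



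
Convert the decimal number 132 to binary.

Using repeated division by 2:
132 ÷ 2 = 66 remainder 0
66 ÷ 2 = 33 remainder 0
33 ÷ 2 = 16 remainder 1
16 ÷ 2 = 8 remainder 0
8 ÷ 2 = 4 remainder 0
4 ÷ 2 = 2 remainder 0
2 ÷ 2 = 1 remainder 0
1 ÷ 2 = 0 remainder 1
Reading remainders bottom to top: 10000100



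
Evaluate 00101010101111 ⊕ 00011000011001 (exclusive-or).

XOR: 1 when bits differ
  00101010101111
^ 00011000011001
----------------
  00110010110110
Decimal: 2735 ^ 1561 = 3254



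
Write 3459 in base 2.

Using repeated division by 2:
3459 ÷ 2 = 1729 remainder 1
1729 ÷ 2 = 864 remainder 1
864 ÷ 2 = 432 remainder 0
432 ÷ 2 = 216 remainder 0
216 ÷ 2 = 108 remainder 0
108 ÷ 2 = 54 remainder 0
54 ÷ 2 = 27 remainder 0
27 ÷ 2 = 13 remainder 1
13 ÷ 2 = 6 remainder 1
6 ÷ 2 = 3 remainder 0
3 ÷ 2 = 1 remainder 1
1 ÷ 2 = 0 remainder 1
Reading remainders bottom to top: 110110000011



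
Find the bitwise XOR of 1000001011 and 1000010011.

XOR: 1 when bits differ
  1000001011
^ 1000010011
------------
  0000011000
Decimal: 523 ^ 531 = 24



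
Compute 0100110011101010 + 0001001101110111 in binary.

Add column by column from the right: bit + bit + carry-in; write the sum mod 2, carry 1 when the sum is 2 or 3.
carry:  0011111111111100
        0100110011101010
+       0001001101110111
------------------------
       00110000001100001
(the carry out of the leftmost column, 0, becomes the leading bit)
Decimal check:
  0100110011101010 = 16384 + 2048 + 1024 + 128 + 64 + 32 + 8 + 2 = 19690
  0001001101110111 = 4096 + 512 + 256 + 64 + 32 + 16 + 4 + 2 + 1 = 4983
  19690 + 4983 = 24673, and 00110000001100001 = 16384 + 8192 + 64 + 32 + 1 = 24673 ✓



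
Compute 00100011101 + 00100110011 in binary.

Add column by column from the right: bit + bit + carry-in; write the sum mod 2, carry 1 when the sum is 2 or 3.
carry:  01001111110
        00100011101
+       00100110011
-------------------
       001001010000
(the carry out of the leftmost column, 0, becomes the leading bit)
Decimal check:
  00100011101 = 256 + 16 + 8 + 4 + 1 = 285
  00100110011 = 256 + 32 + 16 + 2 + 1 = 307
  285 + 307 = 592, and 001001010000 = 512 + 64 + 16 = 592 ✓



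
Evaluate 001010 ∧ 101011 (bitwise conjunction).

AND: 1 only when both bits are 1
  001010
& 101011
--------
  001010
Decimal: 10 & 43 = 10



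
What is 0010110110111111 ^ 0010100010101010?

XOR: 1 when bits differ
  0010110110111111
^ 0010100010101010
------------------
  0000010100010101
Decimal: 11711 ^ 10410 = 1301



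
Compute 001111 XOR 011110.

XOR: 1 when bits differ
  001111
^ 011110
--------
  010001
Decimal: 15 ^ 30 = 17



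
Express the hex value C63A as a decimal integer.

Expand by place value (powers of 16):
Digit values: C = 12, A = 10
C63A = 12 × 16^3 + 6 × 16^2 + 3 × 16^1 + 10 × 16^0
= 12 × 4096 + 6 × 256 + 3 × 16 + 10 × 1
= 49152 + 1536 + 48 + 10
= 50746



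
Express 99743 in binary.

Using repeated division by 2:
99743 ÷ 2 = 49871 remainder 1
49871 ÷ 2 = 24935 remainder 1
24935 ÷ 2 = 12467 remainder 1
12467 ÷ 2 = 6233 remainder 1
6233 ÷ 2 = 3116 remainder 1
3116 ÷ 2 = 1558 remainder 0
1558 ÷ 2 = 779 remainder 0
779 ÷ 2 = 389 remainder 1
389 ÷ 2 = 194 remainder 1
194 ÷ 2 = 97 remainder 0
97 ÷ 2 = 48 remainder 1
48 ÷ 2 = 24 remainder 0
24 ÷ 2 = 12 remainder 0
12 ÷ 2 = 6 remainder 0
6 ÷ 2 = 3 remainder 0
3 ÷ 2 = 1 remainder 1
1 ÷ 2 = 0 remainder 1
Reading remainders bottom to top: 11000010110011111



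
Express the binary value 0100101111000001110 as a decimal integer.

Sum of powers of 2 for each 1-bit:
2^1 + 2^2 + 2^3 + 2^9 + 2^10 + 2^11 + 2^12 + 2^14 + 2^17
= 2 + 4 + 8 + 512 + 1024 + 2048 + 4096 + 16384 + 131072
= 155150



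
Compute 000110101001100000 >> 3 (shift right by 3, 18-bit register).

Original: 000110101001100000 (decimal 27232)
Shift right by 3 positions
Drop the 3 low bits; fill with zeros on the left
Result: 000000110101001100 (decimal 3404)
Equivalent: 27232 >> 3 = 27232 ÷ 2^3 = 3404



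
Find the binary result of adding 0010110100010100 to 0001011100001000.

Add column by column from the right: bit + bit + carry-in; write the sum mod 2, carry 1 when the sum is 2 or 3.
carry:  0111111000000000
        0010110100010100
+       0001011100001000
------------------------
       00100010000011100
(the carry out of the leftmost column, 0, becomes the leading bit)
Decimal check:
  0010110100010100 = 8192 + 2048 + 1024 + 256 + 16 + 4 = 11540
  0001011100001000 = 4096 + 1024 + 512 + 256 + 8 = 5896
  11540 + 5896 = 17436, and 00100010000011100 = 16384 + 1024 + 16 + 8 + 4 = 17436 ✓



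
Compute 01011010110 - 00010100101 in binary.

Method 1 - Direct subtraction (column by column from the right: bit − bit − borrow-in; if negative, add 2 and borrow 1 from the next column):
borrow: 00001000010
        01011010110
-       00010100101
-------------------
        01000110001

Method 2 - Add two's complement:
Two's complement of 00010100101: invert → 11101011010, add 1 → 11101011011
  01011010110
+ 11101011011
-------------
 101000110001  (end carry out of the top bit = 1)
Discarding the end carry: 01000110001
Decimal check:
  01011010110 = 512 + 128 + 64 + 16 + 4 + 2 = 726
  00010100101 = 128 + 32 + 4 + 1 = 165
  726 - 165 = 561, and 01000110001 = 512 + 32 + 16 + 1 = 561 ✓



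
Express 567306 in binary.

Using repeated division by 2:
567306 ÷ 2 = 283653 remainder 0
283653 ÷ 2 = 141826 remainder 1
141826 ÷ 2 = 70913 remainder 0
70913 ÷ 2 = 35456 remainder 1
35456 ÷ 2 = 17728 remainder 0
17728 ÷ 2 = 8864 remainder 0
8864 ÷ 2 = 4432 remainder 0
4432 ÷ 2 = 2216 remainder 0
2216 ÷ 2 = 1108 remainder 0
1108 ÷ 2 = 554 remainder 0
554 ÷ 2 = 277 remainder 0
277 ÷ 2 = 138 remainder 1
138 ÷ 2 = 69 remainder 0
69 ÷ 2 = 34 remainder 1
34 ÷ 2 = 17 remainder 0
17 ÷ 2 = 8 remainder 1
8 ÷ 2 = 4 remainder 0
4 ÷ 2 = 2 remainder 0
2 ÷ 2 = 1 remainder 0
1 ÷ 2 = 0 remainder 1
Reading remainders bottom to top: 10001010100000001010



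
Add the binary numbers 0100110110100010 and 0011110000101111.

Add column by column from the right: bit + bit + carry-in; write the sum mod 2, carry 1 when the sum is 2 or 3.
carry:  1111100001011100
        0100110110100010
+       0011110000101111
------------------------
       01000100111010001
(the carry out of the leftmost column, 0, becomes the leading bit)
Decimal check:
  0100110110100010 = 16384 + 2048 + 1024 + 256 + 128 + 32 + 2 = 19874
  0011110000101111 = 8192 + 4096 + 2048 + 1024 + 32 + 8 + 4 + 2 + 1 = 15407
  19874 + 15407 = 35281, and 01000100111010001 = 32768 + 2048 + 256 + 128 + 64 + 16 + 1 = 35281 ✓



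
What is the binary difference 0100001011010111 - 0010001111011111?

Method 1 - Direct subtraction (column by column from the right: bit − bit − borrow-in; if negative, add 2 and borrow 1 from the next column):
borrow: 0111111111110000
        0100001011010111
-       0010001111011111
------------------------
        0001111011111000

Method 2 - Add two's complement:
Two's complement of 0010001111011111: invert → 1101110000100000, add 1 → 1101110000100001
  0100001011010111
+ 1101110000100001
------------------
 10001111011111000  (end carry out of the top bit = 1)
Discarding the end carry: 0001111011111000
Decimal check:
  0100001011010111 = 16384 + 512 + 128 + 64 + 16 + 4 + 2 + 1 = 17111
  0010001111011111 = 8192 + 512 + 256 + 128 + 64 + 16 + 8 + 4 + 2 + 1 = 9183
  17111 - 9183 = 7928, and 0001111011111000 = 4096 + 2048 + 1024 + 512 + 128 + 64 + 32 + 16 + 8 = 7928 ✓



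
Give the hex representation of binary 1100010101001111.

Group into 4-bit nibbles from right:
  1100 = C
  0101 = 5
  0100 = 4
  1111 = F
Result: C54F



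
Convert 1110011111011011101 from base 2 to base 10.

Sum of powers of 2 for each 1-bit:
2^0 + 2^2 + 2^3 + 2^4 + 2^6 + 2^7 + 2^9 + 2^10 + 2^11 + 2^12 + 2^13 + 2^16 + 2^17 + 2^18
= 1 + 4 + 8 + 16 + 64 + 128 + 512 + 1024 + 2048 + 4096 + 8192 + 65536 + 131072 + 262144
= 474845



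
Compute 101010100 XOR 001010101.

XOR: 1 when bits differ
  101010100
^ 001010101
-----------
  100000001
Decimal: 340 ^ 85 = 257



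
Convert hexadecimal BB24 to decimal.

Expand by place value (powers of 16):
Digit values: B = 11
BB24 = 11 × 16^3 + 11 × 16^2 + 2 × 16^1 + 4 × 16^0
= 11 × 4096 + 11 × 256 + 2 × 16 + 4 × 1
= 45056 + 2816 + 32 + 4
= 47908



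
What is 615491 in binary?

Using repeated division by 2:
615491 ÷ 2 = 307745 remainder 1
307745 ÷ 2 = 153872 remainder 1
153872 ÷ 2 = 76936 remainder 0
76936 ÷ 2 = 38468 remainder 0
38468 ÷ 2 = 19234 remainder 0
19234 ÷ 2 = 9617 remainder 0
9617 ÷ 2 = 4808 remainder 1
4808 ÷ 2 = 2404 remainder 0
2404 ÷ 2 = 1202 remainder 0
1202 ÷ 2 = 601 remainder 0
601 ÷ 2 = 300 remainder 1
300 ÷ 2 = 150 remainder 0
150 ÷ 2 = 75 remainder 0
75 ÷ 2 = 37 remainder 1
37 ÷ 2 = 18 remainder 1
18 ÷ 2 = 9 remainder 0
9 ÷ 2 = 4 remainder 1
4 ÷ 2 = 2 remainder 0
2 ÷ 2 = 1 remainder 0
1 ÷ 2 = 0 remainder 1
Reading remainders bottom to top: 10010110010001000011



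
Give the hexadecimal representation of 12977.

Using repeated division by 16 (digits 10–15 are A–F):
12977 ÷ 16 = 811 remainder 1
811 ÷ 16 = 50 remainder 11 (B)
50 ÷ 16 = 3 remainder 2
3 ÷ 16 = 0 remainder 3
Reading remainders bottom to top: 32B1



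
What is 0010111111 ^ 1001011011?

XOR: 1 when bits differ
  0010111111
^ 1001011011
------------
  1011100100
Decimal: 191 ^ 603 = 740



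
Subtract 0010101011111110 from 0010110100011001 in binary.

Method 1 - Direct subtraction (column by column from the right: bit − bit − borrow-in; if negative, add 2 and borrow 1 from the next column):
borrow: 0000010111111100
        0010110100011001
-       0010101011111110
------------------------
        0000001000011011

Method 2 - Add two's complement:
Two's complement of 0010101011111110: invert → 1101010100000001, add 1 → 1101010100000010
  0010110100011001
+ 1101010100000010
------------------
 10000001000011011  (end carry out of the top bit = 1)
Discarding the end carry: 0000001000011011
Decimal check:
  0010110100011001 = 8192 + 2048 + 1024 + 256 + 16 + 8 + 1 = 11545
  0010101011111110 = 8192 + 2048 + 512 + 128 + 64 + 32 + 16 + 8 + 4 + 2 = 11006
  11545 - 11006 = 539, and 0000001000011011 = 512 + 16 + 8 + 2 + 1 = 539 ✓

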